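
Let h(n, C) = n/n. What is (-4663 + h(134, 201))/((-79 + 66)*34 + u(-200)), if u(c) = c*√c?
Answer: 57239/227649 - 259000*I*√2/227649 ≈ 0.25144 - 1.609*I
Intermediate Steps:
u(c) = c^(3/2)
h(n, C) = 1
(-4663 + h(134, 201))/((-79 + 66)*34 + u(-200)) = (-4663 + 1)/((-79 + 66)*34 + (-200)^(3/2)) = -4662/(-13*34 - 2000*I*√2) = -4662/(-442 - 2000*I*√2)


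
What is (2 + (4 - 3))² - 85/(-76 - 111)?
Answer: 104/11 ≈ 9.4545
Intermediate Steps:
(2 + (4 - 3))² - 85/(-76 - 111) = (2 + 1)² - 85/(-187) = 3² - 85*(-1/187) = 9 + 5/11 = 104/11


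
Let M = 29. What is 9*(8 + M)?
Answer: 333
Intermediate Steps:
9*(8 + M) = 9*(8 + 29) = 9*37 = 333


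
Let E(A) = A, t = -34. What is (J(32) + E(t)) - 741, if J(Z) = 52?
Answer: -723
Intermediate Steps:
(J(32) + E(t)) - 741 = (52 - 34) - 741 = 18 - 741 = -723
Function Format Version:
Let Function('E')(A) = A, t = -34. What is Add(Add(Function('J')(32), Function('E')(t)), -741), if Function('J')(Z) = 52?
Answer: -723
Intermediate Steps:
Add(Add(Function('J')(32), Function('E')(t)), -741) = Add(Add(52, -34), -741) = Add(18, -741) = -723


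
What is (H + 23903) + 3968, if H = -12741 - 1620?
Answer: 13510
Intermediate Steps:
H = -14361
(H + 23903) + 3968 = (-14361 + 23903) + 3968 = 9542 + 3968 = 13510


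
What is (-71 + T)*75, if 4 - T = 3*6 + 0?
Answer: -6375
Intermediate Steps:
T = -14 (T = 4 - (3*6 + 0) = 4 - (18 + 0) = 4 - 1*18 = 4 - 18 = -14)
(-71 + T)*75 = (-71 - 14)*75 = -85*75 = -6375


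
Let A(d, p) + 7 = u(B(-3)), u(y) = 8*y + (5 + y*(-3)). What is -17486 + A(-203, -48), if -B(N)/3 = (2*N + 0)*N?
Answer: -17758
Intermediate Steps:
B(N) = -6*N² (B(N) = -3*(2*N + 0)*N = -3*2*N*N = -6*N²)
u(y) = 5 + 5*y (u(y) = 8*y + (5 - 3*y) = 5 + 5*y)
A(d, p) = -272 (A(d, p) = -7 + (5 + 5*(-6*(-3)²)) = -7 + (5 + 5*(-6*9)) = -7 + (5 + 5*(-54)) = -7 + (5 - 270) = -7 - 265 = -272)
-17486 + A(-203, -48) = -17486 - 272 = -17758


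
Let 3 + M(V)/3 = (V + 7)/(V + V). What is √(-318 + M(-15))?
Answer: I*√8155/5 ≈ 18.061*I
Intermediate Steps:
M(V) = -9 + 3*(7 + V)/(2*V) (M(V) = -9 + 3*((V + 7)/(V + V)) = -9 + 3*((7 + V)/((2*V))) = -9 + 3*((7 + V)*(1/(2*V))) = -9 + 3*((7 + V)/(2*V)) = -9 + 3*(7 + V)/(2*V))
√(-318 + M(-15)) = √(-318 + (3/2)*(7 - 5*(-15))/(-15)) = √(-318 + (3/2)*(-1/15)*(7 + 75)) = √(-318 + (3/2)*(-1/15)*82) = √(-318 - 41/5) = √(-1631/5) = I*√8155/5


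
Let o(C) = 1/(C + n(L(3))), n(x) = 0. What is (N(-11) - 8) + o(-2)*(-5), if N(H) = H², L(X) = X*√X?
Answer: 231/2 ≈ 115.50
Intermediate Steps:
L(X) = X^(3/2)
o(C) = 1/C (o(C) = 1/(C + 0) = 1/C)
(N(-11) - 8) + o(-2)*(-5) = ((-11)² - 8) - 5/(-2) = (121 - 8) - ½*(-5) = 113 + 5/2 = 231/2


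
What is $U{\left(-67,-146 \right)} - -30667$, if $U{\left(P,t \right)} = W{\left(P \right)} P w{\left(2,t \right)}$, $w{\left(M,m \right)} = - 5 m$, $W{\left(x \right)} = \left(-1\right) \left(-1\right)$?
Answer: $-18243$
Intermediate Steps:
$W{\left(x \right)} = 1$
$U{\left(P,t \right)} = - 5 P t$ ($U{\left(P,t \right)} = 1 P \left(- 5 t\right) = P \left(- 5 t\right) = - 5 P t$)
$U{\left(-67,-146 \right)} - -30667 = \left(-5\right) \left(-67\right) \left(-146\right) - -30667 = -48910 + 30667 = -18243$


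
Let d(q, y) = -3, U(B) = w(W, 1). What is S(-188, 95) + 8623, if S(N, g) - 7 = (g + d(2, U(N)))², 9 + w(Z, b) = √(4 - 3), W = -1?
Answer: 17094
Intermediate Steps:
w(Z, b) = -8 (w(Z, b) = -9 + √(4 - 3) = -9 + √1 = -9 + 1 = -8)
U(B) = -8
S(N, g) = 7 + (-3 + g)² (S(N, g) = 7 + (g - 3)² = 7 + (-3 + g)²)
S(-188, 95) + 8623 = (7 + (-3 + 95)²) + 8623 = (7 + 92²) + 8623 = (7 + 8464) + 8623 = 8471 + 8623 = 17094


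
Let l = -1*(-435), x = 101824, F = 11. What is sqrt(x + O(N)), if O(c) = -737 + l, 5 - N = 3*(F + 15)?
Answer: sqrt(101522) ≈ 318.63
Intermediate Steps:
l = 435
N = -73 (N = 5 - 3*(11 + 15) = 5 - 3*26 = 5 - 1*78 = 5 - 78 = -73)
O(c) = -302 (O(c) = -737 + 435 = -302)
sqrt(x + O(N)) = sqrt(101824 - 302) = sqrt(101522)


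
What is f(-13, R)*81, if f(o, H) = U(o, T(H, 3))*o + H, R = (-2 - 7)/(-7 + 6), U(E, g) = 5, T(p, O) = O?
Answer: -4536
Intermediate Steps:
R = 9 (R = -9/(-1) = -9*(-1) = 9)
f(o, H) = H + 5*o (f(o, H) = 5*o + H = H + 5*o)
f(-13, R)*81 = (9 + 5*(-13))*81 = (9 - 65)*81 = -56*81 = -4536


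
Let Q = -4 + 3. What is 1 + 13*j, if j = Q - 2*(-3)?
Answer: 66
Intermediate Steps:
Q = -1
j = 5 (j = -1 - 2*(-3) = -1 + 6 = 5)
1 + 13*j = 1 + 13*5 = 1 + 65 = 66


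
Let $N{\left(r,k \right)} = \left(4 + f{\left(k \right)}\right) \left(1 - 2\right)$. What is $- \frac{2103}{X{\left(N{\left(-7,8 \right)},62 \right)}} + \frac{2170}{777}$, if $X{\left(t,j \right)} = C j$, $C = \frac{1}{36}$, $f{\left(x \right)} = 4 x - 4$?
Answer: $- \frac{4192184}{3441} \approx -1218.3$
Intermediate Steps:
$f{\left(x \right)} = -4 + 4 x$ ($f{\left(x \right)} = 4 x - 4 = -4 + 4 x$)
$C = \frac{1}{36} \approx 0.027778$
$N{\left(r,k \right)} = - 4 k$ ($N{\left(r,k \right)} = \left(4 + \left(-4 + 4 k\right)\right) \left(1 - 2\right) = 4 k \left(-1\right) = - 4 k$)
$X{\left(t,j \right)} = \frac{j}{36}$
$- \frac{2103}{X{\left(N{\left(-7,8 \right)},62 \right)}} + \frac{2170}{777} = - \frac{2103}{\frac{1}{36} \cdot 62} + \frac{2170}{777} = - \frac{2103}{\frac{31}{18}} + 2170 \cdot \frac{1}{777} = \left(-2103\right) \frac{18}{31} + \frac{310}{111} = - \frac{37854}{31} + \frac{310}{111} = - \frac{4192184}{3441}$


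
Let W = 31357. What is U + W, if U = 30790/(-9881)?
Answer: 309807727/9881 ≈ 31354.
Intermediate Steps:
U = -30790/9881 (U = 30790*(-1/9881) = -30790/9881 ≈ -3.1161)
U + W = -30790/9881 + 31357 = 309807727/9881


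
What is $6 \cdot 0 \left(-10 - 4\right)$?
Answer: $0$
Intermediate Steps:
$6 \cdot 0 \left(-10 - 4\right) = 0 \left(-14\right) = 0$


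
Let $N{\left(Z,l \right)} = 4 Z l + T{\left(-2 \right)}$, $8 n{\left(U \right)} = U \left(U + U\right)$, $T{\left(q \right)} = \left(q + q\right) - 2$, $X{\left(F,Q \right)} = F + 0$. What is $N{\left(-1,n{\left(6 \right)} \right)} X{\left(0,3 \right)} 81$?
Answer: $0$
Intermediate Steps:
$X{\left(F,Q \right)} = F$
$T{\left(q \right)} = -2 + 2 q$ ($T{\left(q \right)} = 2 q - 2 = -2 + 2 q$)
$n{\left(U \right)} = \frac{U^{2}}{4}$ ($n{\left(U \right)} = \frac{U \left(U + U\right)}{8} = \frac{U 2 U}{8} = \frac{2 U^{2}}{8} = \frac{U^{2}}{4}$)
$N{\left(Z,l \right)} = -6 + 4 Z l$ ($N{\left(Z,l \right)} = 4 Z l + \left(-2 + 2 \left(-2\right)\right) = 4 Z l - 6 = -6 + 4 Z l$)
$N{\left(-1,n{\left(6 \right)} \right)} X{\left(0,3 \right)} 81 = \left(-6 + 4 \left(-1\right) \frac{6^{2}}{4}\right) 0 \cdot 81 = \left(-6 + 4 \left(-1\right) \frac{1}{4} \cdot 36\right) 0 \cdot 81 = \left(-6 + 4 \left(-1\right) 9\right) 0 \cdot 81 = \left(-6 - 36\right) 0 \cdot 81 = \left(-42\right) 0 \cdot 81 = 0 \cdot 81 = 0$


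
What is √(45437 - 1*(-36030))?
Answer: √81467 ≈ 285.42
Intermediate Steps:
√(45437 - 1*(-36030)) = √(45437 + 36030) = √81467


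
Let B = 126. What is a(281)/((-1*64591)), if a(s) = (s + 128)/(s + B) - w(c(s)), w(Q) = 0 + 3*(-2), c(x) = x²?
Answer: -2851/26288537 ≈ -0.00010845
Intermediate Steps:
w(Q) = -6 (w(Q) = 0 - 6 = -6)
a(s) = 6 + (128 + s)/(126 + s) (a(s) = (s + 128)/(s + 126) - 1*(-6) = (128 + s)/(126 + s) + 6 = 6 + (128 + s)/(126 + s))
a(281)/((-1*64591)) = ((884 + 7*281)/(126 + 281))/((-1*64591)) = ((884 + 1967)/407)/(-64591) = ((1/407)*2851)*(-1/64591) = (2851/407)*(-1/64591) = -2851/26288537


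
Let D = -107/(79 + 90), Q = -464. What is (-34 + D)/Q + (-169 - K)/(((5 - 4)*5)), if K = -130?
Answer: -3028959/392080 ≈ -7.7254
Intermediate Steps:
D = -107/169 ≈ -0.63314
(-34 + D)/Q + (-169 - K)/(((5 - 4)*5)) = (-34 - 107/169)/(-464) + (-169 - 1*(-130))/(((5 - 4)*5)) = -5853/169*(-1/464) + (-169 + 130)/((1*5)) = 5853/78416 - 39/5 = -3028959/392080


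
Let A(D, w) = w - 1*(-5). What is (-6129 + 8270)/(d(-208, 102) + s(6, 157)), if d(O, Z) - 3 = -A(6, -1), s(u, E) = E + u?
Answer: 2141/162 ≈ 13.216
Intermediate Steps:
A(D, w) = 5 + w (A(D, w) = w + 5 = 5 + w)
d(O, Z) = -1 (d(O, Z) = 3 - (5 - 1) = 3 - 1*4 = 3 - 4 = -1)
(-6129 + 8270)/(d(-208, 102) + s(6, 157)) = (-6129 + 8270)/(-1 + (157 + 6)) = 2141/(-1 + 163) = 2141/162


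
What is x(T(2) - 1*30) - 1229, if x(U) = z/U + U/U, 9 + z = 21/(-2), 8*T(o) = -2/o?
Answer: -295792/241 ≈ -1227.4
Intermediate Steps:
T(o) = -1/(4*o) (T(o) = (-2/o)/8 = -1/(4*o))
z = -39/2 (z = -9 + 21/(-2) = -9 + 21*(-1/2) = -9 - 21/2 = -39/2 ≈ -19.500)
x(U) = 1 - 39/(2*U) (x(U) = -39/(2*U) + U/U = -39/(2*U) + 1 = 1 - 39/(2*U))
x(T(2) - 1*30) - 1229 = (-39/2 + (-1/4/2 - 1*30))/(-1/4/2 - 1*30) - 1229 = (-39/2 + (-1/4*1/2 - 30))/(-1/4*1/2 - 30) - 1229 = (-39/2 + (-1/8 - 30))/(-1/8 - 30) - 1229 = (-39/2 - 241/8)/(-241/8) - 1229 = -8/241*(-397/8) - 1229 = 397/241 - 1229 = -295792/241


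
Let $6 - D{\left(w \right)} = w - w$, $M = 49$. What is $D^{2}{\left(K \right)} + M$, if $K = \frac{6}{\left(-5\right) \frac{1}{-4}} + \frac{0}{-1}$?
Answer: $85$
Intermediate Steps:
$K = \frac{24}{5}$ ($K = \frac{6}{\left(-5\right) \left(- \frac{1}{4}\right)} + 0 \left(-1\right) = \frac{6}{\frac{5}{4}} + 0 = 6 \cdot \frac{4}{5} + 0 = \frac{24}{5} + 0 = \frac{24}{5} \approx 4.8$)
$D{\left(w \right)} = 6$ ($D{\left(w \right)} = 6 - \left(w - w\right) = 6 - 0 = 6 + 0 = 6$)
$D^{2}{\left(K \right)} + M = 6^{2} + 49 = 36 + 49 = 85$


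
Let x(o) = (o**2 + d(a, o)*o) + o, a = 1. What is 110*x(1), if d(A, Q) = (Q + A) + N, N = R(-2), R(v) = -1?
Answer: 330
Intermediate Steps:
N = -1
d(A, Q) = -1 + A + Q (d(A, Q) = (Q + A) - 1 = (A + Q) - 1 = -1 + A + Q)
x(o) = o + 2*o**2 (x(o) = (o**2 + (-1 + 1 + o)*o) + o = (o**2 + o*o) + o = (o**2 + o**2) + o = 2*o**2 + o = o + 2*o**2)
110*x(1) = 110*(1*(1 + 2*1)) = 110*(1*(1 + 2)) = 110*(1*3) = 110*3 = 330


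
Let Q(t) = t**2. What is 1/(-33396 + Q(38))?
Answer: -1/31952 ≈ -3.1297e-5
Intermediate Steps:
1/(-33396 + Q(38)) = 1/(-33396 + 38**2) = 1/(-33396 + 1444) = 1/(-31952) = -1/31952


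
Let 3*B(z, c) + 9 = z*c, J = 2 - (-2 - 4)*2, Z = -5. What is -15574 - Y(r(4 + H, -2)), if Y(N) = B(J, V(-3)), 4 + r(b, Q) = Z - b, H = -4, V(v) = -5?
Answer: -46643/3 ≈ -15548.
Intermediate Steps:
J = 14 (J = 2 - (-6)*2 = 2 - 1*(-12) = 2 + 12 = 14)
r(b, Q) = -9 - b (r(b, Q) = -4 + (-5 - b) = -9 - b)
B(z, c) = -3 + c*z/3 (B(z, c) = -3 + (z*c)/3 = -3 + (c*z)/3 = -3 + c*z/3)
Y(N) = -79/3 (Y(N) = -3 + (1/3)*(-5)*14 = -3 - 70/3 = -79/3)
-15574 - Y(r(4 + H, -2)) = -15574 - 1*(-79/3) = -15574 + 79/3 = -46643/3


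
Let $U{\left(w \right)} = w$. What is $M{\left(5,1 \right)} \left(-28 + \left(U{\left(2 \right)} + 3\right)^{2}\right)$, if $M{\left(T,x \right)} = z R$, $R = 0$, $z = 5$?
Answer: $0$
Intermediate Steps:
$M{\left(T,x \right)} = 0$ ($M{\left(T,x \right)} = 5 \cdot 0 = 0$)
$M{\left(5,1 \right)} \left(-28 + \left(U{\left(2 \right)} + 3\right)^{2}\right) = 0 \left(-28 + \left(2 + 3\right)^{2}\right) = 0 \left(-28 + 5^{2}\right) = 0 \left(-28 + 25\right) = 0 \left(-3\right) = 0$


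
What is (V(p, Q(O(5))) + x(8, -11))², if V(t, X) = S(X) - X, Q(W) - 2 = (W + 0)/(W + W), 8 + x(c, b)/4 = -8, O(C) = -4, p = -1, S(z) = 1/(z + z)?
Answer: 439569/100 ≈ 4395.7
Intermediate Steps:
S(z) = 1/(2*z)
x(c, b) = -64 (x(c, b) = -32 + 4*(-8) = -32 - 32 = -64)
Q(W) = 5/2 (Q(W) = 2 + (W + 0)/(W + W) = 2 + W/((2*W)) = 2 + W*(1/(2*W)) = 2 + ½ = 5/2)
V(t, X) = 1/(2*X) - X
(V(p, Q(O(5))) + x(8, -11))² = ((1/(2*(5/2)) - 1*5/2) - 64)² = (((½)*(⅖) - 5/2) - 64)² = ((⅕ - 5/2) - 64)² = (-23/10 - 64)² = (-663/10)² = 439569/100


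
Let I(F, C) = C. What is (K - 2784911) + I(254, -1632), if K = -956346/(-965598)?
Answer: -448446565228/160933 ≈ -2.7865e+6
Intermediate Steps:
K = 159391/160933 (K = -956346*(-1/965598) = 159391/160933 ≈ 0.99042)
(K - 2784911) + I(254, -1632) = (159391/160933 - 2784911) - 1632 = -448183922572/160933 - 1632 = -448446565228/160933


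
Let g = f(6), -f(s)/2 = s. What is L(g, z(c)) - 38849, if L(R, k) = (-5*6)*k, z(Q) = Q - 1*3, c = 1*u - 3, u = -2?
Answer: -38609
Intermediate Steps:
f(s) = -2*s
c = -5 (c = 1*(-2) - 3 = -2 - 3 = -5)
z(Q) = -3 + Q (z(Q) = Q - 3 = -3 + Q)
g = -12 (g = -2*6 = -12)
L(R, k) = -30*k
L(g, z(c)) - 38849 = -30*(-3 - 5) - 38849 = -30*(-8) - 38849 = 240 - 38849 = -38609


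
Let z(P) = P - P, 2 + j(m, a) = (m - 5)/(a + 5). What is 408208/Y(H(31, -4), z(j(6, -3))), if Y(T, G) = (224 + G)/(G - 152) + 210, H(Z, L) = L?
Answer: 3877976/1981 ≈ 1957.6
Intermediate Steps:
j(m, a) = -2 + (-5 + m)/(5 + a) (j(m, a) = -2 + (m - 5)/(a + 5) = -2 + (-5 + m)/(5 + a))
z(P) = 0
Y(T, G) = 210 + (224 + G)/(-152 + G) (Y(T, G) = (224 + G)/(-152 + G) + 210 = 210 + (224 + G)/(-152 + G))
408208/Y(H(31, -4), z(j(6, -3))) = 408208/(((-31696 + 211*0)/(-152 + 0))) = 408208/(((-31696 + 0)/(-152))) = 408208/((-1/152*(-31696))) = 408208/(3962/19) = 408208*(19/3962) = 3877976/1981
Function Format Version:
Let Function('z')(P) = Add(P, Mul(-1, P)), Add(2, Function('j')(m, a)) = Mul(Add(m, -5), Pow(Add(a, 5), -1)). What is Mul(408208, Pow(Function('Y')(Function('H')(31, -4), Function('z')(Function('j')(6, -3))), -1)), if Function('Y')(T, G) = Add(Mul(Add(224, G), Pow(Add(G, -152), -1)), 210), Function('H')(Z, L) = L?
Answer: Rational(3877976, 1981) ≈ 1957.6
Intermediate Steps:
Function('j')(m, a) = Add(-2, Mul(Pow(Add(5, a), -1), Add(-5, m))) (Function('j')(m, a) = Add(-2, Mul(Add(m, -5), Pow(Add(a, 5), -1))) = Add(-2, Mul(Add(-5, m), Pow(Add(5, a), -1))) = Add(-2, Mul(Pow(Add(5, a), -1), Add(-5, m))))
Function('z')(P) = 0
Function('Y')(T, G) = Add(210, Mul(Pow(Add(-152, G), -1), Add(224, G))) (Function('Y')(T, G) = Add(Mul(Add(224, G), Pow(Add(-152, G), -1)), 210) = Add(Mul(Pow(Add(-152, G), -1), Add(224, G)), 210) = Add(210, Mul(Pow(Add(-152, G), -1), Add(224, G))))
Mul(408208, Pow(Function('Y')(Function('H')(31, -4), Function('z')(Function('j')(6, -3))), -1)) = Mul(408208, Pow(Mul(Pow(Add(-152, 0), -1), Add(-31696, Mul(211, 0))), -1)) = Mul(408208, Pow(Mul(Pow(-152, -1), Add(-31696, 0)), -1)) = Mul(408208, Pow(Mul(Rational(-1, 152), -31696), -1)) = Mul(408208, Pow(Rational(3962, 19), -1)) = Mul(408208, Rational(19, 3962)) = Rational(3877976, 1981)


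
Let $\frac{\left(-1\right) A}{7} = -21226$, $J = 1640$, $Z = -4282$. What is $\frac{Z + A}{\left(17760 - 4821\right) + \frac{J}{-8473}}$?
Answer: $\frac{1222653900}{109630507} \approx 11.152$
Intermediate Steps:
$A = 148582$ ($A = \left(-7\right) \left(-21226\right) = 148582$)
$\frac{Z + A}{\left(17760 - 4821\right) + \frac{J}{-8473}} = \frac{-4282 + 148582}{\left(17760 - 4821\right) + \frac{1640}{-8473}} = \frac{144300}{12939 + 1640 \left(- \frac{1}{8473}\right)} = \frac{144300}{12939 - \frac{1640}{8473}} = \frac{144300}{\frac{109630507}{8473}} = 144300 \cdot \frac{8473}{109630507} = \frac{1222653900}{109630507}$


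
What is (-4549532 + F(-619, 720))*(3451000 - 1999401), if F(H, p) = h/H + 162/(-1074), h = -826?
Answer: -731740261796771609/110801 ≈ -6.6041e+12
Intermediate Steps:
F(H, p) = -27/179 - 826/H (F(H, p) = -826/H + 162/(-1074) = -826/H + 162*(-1/1074) = -826/H - 27/179 = -27/179 - 826/H)
(-4549532 + F(-619, 720))*(3451000 - 1999401) = (-4549532 + (-27/179 - 826/(-619)))*(3451000 - 1999401) = (-4549532 + (-27/179 - 826*(-1/619)))*1451599 = (-4549532 + (-27/179 + 826/619))*1451599 = (-4549532 + 131141/110801)*1451599 = -504092563991/110801*1451599 = -731740261796771609/110801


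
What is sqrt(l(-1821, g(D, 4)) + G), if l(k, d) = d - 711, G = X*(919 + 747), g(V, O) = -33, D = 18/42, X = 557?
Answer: sqrt(927218) ≈ 962.92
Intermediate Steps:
D = 3/7 (D = 18*(1/42) = 3/7 ≈ 0.42857)
G = 927962 (G = 557*(919 + 747) = 557*1666 = 927962)
l(k, d) = -711 + d
sqrt(l(-1821, g(D, 4)) + G) = sqrt((-711 - 33) + 927962) = sqrt(-744 + 927962) = sqrt(927218)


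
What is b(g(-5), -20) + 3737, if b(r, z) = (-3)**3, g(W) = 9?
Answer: 3710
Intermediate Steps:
b(r, z) = -27
b(g(-5), -20) + 3737 = -27 + 3737 = 3710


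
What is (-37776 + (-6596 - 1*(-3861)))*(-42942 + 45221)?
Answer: -92324569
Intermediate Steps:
(-37776 + (-6596 - 1*(-3861)))*(-42942 + 45221) = (-37776 + (-6596 + 3861))*2279 = (-37776 - 2735)*2279 = -40511*2279 = -92324569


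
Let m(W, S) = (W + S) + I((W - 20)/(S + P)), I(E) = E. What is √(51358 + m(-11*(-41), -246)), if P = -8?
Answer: √3326529034/254 ≈ 227.07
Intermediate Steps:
m(W, S) = S + W + (-20 + W)/(-8 + S) (m(W, S) = (W + S) + (W - 20)/(S - 8) = (S + W) + (-20 + W)/(-8 + S) = S + W + (-20 + W)/(-8 + S))
√(51358 + m(-11*(-41), -246)) = √(51358 + (-20 - 11*(-41) + (-8 - 246)*(-246 - 11*(-41)))/(-8 - 246)) = √(51358 + (-20 + 451 - 254*(-246 + 451))/(-254)) = √(51358 - (-20 + 451 - 254*205)/254) = √(51358 - (-20 + 451 - 52070)/254) = √(51358 - 1/254*(-51639)) = √(51358 + 51639/254) = √(13096571/254) = √3326529034/254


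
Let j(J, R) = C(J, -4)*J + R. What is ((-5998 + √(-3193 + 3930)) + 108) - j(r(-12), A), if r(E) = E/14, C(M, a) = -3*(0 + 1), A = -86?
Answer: -40646/7 + √737 ≈ -5779.4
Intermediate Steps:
C(M, a) = -3 (C(M, a) = -3*1 = -3)
r(E) = E/14 (r(E) = E*(1/14) = E/14)
j(J, R) = R - 3*J (j(J, R) = -3*J + R = R - 3*J)
((-5998 + √(-3193 + 3930)) + 108) - j(r(-12), A) = ((-5998 + √(-3193 + 3930)) + 108) - (-86 - 3*(-12)/14) = ((-5998 + √737) + 108) - (-86 - 3*(-6/7)) = (-5890 + √737) - (-86 + 18/7) = (-5890 + √737) - 1*(-584/7) = (-5890 + √737) + 584/7 = -40646/7 + √737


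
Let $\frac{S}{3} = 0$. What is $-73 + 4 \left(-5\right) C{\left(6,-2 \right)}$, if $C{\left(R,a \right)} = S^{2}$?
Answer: $-73$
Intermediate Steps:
$S = 0$ ($S = 3 \cdot 0 = 0$)
$C{\left(R,a \right)} = 0$ ($C{\left(R,a \right)} = 0^{2} = 0$)
$-73 + 4 \left(-5\right) C{\left(6,-2 \right)} = -73 + 4 \left(-5\right) 0 = -73 - 0 = -73 + 0 = -73$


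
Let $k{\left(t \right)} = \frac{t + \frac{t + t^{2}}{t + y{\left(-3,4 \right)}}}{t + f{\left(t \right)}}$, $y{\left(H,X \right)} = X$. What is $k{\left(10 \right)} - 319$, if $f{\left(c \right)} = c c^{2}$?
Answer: $- \frac{451041}{1414} \approx -318.98$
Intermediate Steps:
$f{\left(c \right)} = c^{3}$
$k{\left(t \right)} = \frac{t + \frac{t + t^{2}}{4 + t}}{t + t^{3}}$ ($k{\left(t \right)} = \frac{t + \frac{t + t^{2}}{t + 4}}{t + t^{3}} = \frac{t + \frac{t + t^{2}}{4 + t}}{t + t^{3}}$)
$k{\left(10 \right)} - 319 = \frac{5 + 2 \cdot 10}{4 + 10 + 10^{3} + 4 \cdot 10^{2}} - 319 = \frac{5 + 20}{4 + 10 + 1000 + 4 \cdot 100} - 319 = \frac{1}{4 + 10 + 1000 + 400} \cdot 25 - 319 = \frac{1}{1414} \cdot 25 - 319 = \frac{25}{1414} - 319 = - \frac{451041}{1414}$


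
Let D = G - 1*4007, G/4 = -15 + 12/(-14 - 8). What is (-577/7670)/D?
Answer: 6347/343316870 ≈ 1.8487e-5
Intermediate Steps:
G = -684/11 (G = 4*(-15 + 12/(-14 - 8)) = 4*(-15 + 12/(-22)) = 4*(-15 - 1/22*12) = 4*(-15 - 6/11) = 4*(-171/11) = -684/11 ≈ -62.182)
D = -44761/11 (D = -684/11 - 1*4007 = -684/11 - 4007 = -44761/11 ≈ -4069.2)
(-577/7670)/D = (-577/7670)/(-44761/11) = -577*1/7670*(-11/44761) = -577/7670*(-11/44761) = 6347/343316870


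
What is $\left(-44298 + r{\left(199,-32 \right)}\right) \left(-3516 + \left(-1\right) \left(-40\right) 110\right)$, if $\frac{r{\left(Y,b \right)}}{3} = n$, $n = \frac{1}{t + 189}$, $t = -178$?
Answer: $- \frac{430751100}{11} \approx -3.9159 \cdot 10^{7}$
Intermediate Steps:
$n = \frac{1}{11}$ ($n = \frac{1}{-178 + 189} = \frac{1}{11} \approx 0.090909$)
$r{\left(Y,b \right)} = \frac{3}{11}$ ($r{\left(Y,b \right)} = 3 \cdot \frac{1}{11} = \frac{3}{11}$)
$\left(-44298 + r{\left(199,-32 \right)}\right) \left(-3516 + \left(-1\right) \left(-40\right) 110\right) = \left(-44298 + \frac{3}{11}\right) \left(-3516 + \left(-1\right) \left(-40\right) 110\right) = - \frac{487275 \left(-3516 + 40 \cdot 110\right)}{11} = - \frac{487275 \left(-3516 + 4400\right)}{11} = \left(- \frac{487275}{11}\right) 884 = - \frac{430751100}{11}$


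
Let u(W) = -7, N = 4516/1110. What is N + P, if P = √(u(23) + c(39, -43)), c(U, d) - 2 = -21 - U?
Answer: 2258/555 + I*√65 ≈ 4.0685 + 8.0623*I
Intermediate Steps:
N = 2258/555 (N = 4516*(1/1110) = 2258/555 ≈ 4.0685)
c(U, d) = -19 - U (c(U, d) = 2 + (-21 - U) = -19 - U)
P = I*√65 (P = √(-7 + (-19 - 1*39)) = √(-7 + (-19 - 39)) = √(-7 - 58) = √(-65) = I*√65 ≈ 8.0623*I)
N + P = 2258/555 + I*√65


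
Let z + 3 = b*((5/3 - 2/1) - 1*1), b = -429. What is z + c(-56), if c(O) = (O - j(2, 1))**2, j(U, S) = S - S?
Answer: 3705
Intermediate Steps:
j(U, S) = 0
c(O) = O**2 (c(O) = (O - 1*0)**2 = (O + 0)**2 = O**2)
z = 569 (z = -3 - 429*((5/3 - 2/1) - 1*1) = -3 - 429*((5*(1/3) - 2*1) - 1) = -3 - 429*((5/3 - 2) - 1) = -3 - 429*(-1/3 - 1) = -3 - 429*(-4/3) = -3 + 572 = 569)
z + c(-56) = 569 + (-56)**2 = 569 + 3136 = 3705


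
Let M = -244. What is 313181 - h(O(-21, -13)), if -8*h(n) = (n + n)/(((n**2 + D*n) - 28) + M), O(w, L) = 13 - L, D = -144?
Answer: 2092049067/6680 ≈ 3.1318e+5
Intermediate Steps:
h(n) = -n/(4*(-272 + n**2 - 144*n)) (h(n) = -(n + n)/(8*(((n**2 - 144*n) - 28) - 244)) = -2*n/(8*((-28 + n**2 - 144*n) - 244)) = -2*n/(8*(-272 + n**2 - 144*n)) = -n/(4*(-272 + n**2 - 144*n)))
313181 - h(O(-21, -13)) = 313181 - (13 - 1*(-13))/(4*(272 - (13 - 1*(-13))**2 + 144*(13 - 1*(-13)))) = 313181 - (13 + 13)/(4*(272 - (13 + 13)**2 + 144*(13 + 13))) = 313181 - 26/(4*(272 - 1*26**2 + 144*26)) = 313181 - 26/(4*(272 - 1*676 + 3744)) = 313181 - 26/(4*(272 - 676 + 3744)) = 313181 - 26/(4*3340) = 313181 - 1*13/6680 = 313181 - 13/6680 = 2092049067/6680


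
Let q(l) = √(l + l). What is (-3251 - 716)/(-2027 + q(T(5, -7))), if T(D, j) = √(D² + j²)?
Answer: 33038737740461/16881653995145 + 16082218*√74/16881653995145 + 15868*2^(¼)*37^(¾)/16881653995145 + 16299327943*2^(¾)*37^(¼)/16881653995145 ≈ 1.9611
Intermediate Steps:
q(l) = √2*√l (q(l) = √(2*l) = √2*√l)
(-3251 - 716)/(-2027 + q(T(5, -7))) = (-3251 - 716)/(-2027 + √2*√(√(5² + (-7)²))) = -3967/(-2027 + √2*√(√(25 + 49))) = -3967/(-2027 + √2*√(√74)) = -3967/(-2027 + √2*74^(¼)) = -3967/(-2027 + 2^(¾)*37^(¼))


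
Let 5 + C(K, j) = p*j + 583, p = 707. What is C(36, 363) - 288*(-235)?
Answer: 324899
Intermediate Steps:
C(K, j) = 578 + 707*j (C(K, j) = -5 + (707*j + 583) = -5 + (583 + 707*j) = 578 + 707*j)
C(36, 363) - 288*(-235) = (578 + 707*363) - 288*(-235) = (578 + 256641) + 67680 = 257219 + 67680 = 324899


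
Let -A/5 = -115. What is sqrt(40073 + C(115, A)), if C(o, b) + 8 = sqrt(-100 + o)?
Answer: sqrt(40065 + sqrt(15)) ≈ 200.17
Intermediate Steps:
A = 575 (A = -5*(-115) = 575)
C(o, b) = -8 + sqrt(-100 + o)
sqrt(40073 + C(115, A)) = sqrt(40073 + (-8 + sqrt(-100 + 115))) = sqrt(40073 + (-8 + sqrt(15))) = sqrt(40065 + sqrt(15))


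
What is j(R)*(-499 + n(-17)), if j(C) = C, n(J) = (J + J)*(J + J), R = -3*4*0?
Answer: 0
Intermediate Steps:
R = 0 (R = -12*0 = 0)
n(J) = 4*J**2 (n(J) = (2*J)*(2*J) = 4*J**2)
j(R)*(-499 + n(-17)) = 0*(-499 + 4*(-17)**2) = 0*(-499 + 4*289) = 0*(-499 + 1156) = 0*657 = 0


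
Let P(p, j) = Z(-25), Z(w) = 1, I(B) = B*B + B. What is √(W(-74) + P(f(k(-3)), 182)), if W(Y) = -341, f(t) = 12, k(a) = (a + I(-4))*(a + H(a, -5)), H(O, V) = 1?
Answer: 2*I*√85 ≈ 18.439*I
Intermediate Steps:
I(B) = B + B² (I(B) = B² + B = B + B²)
k(a) = (1 + a)*(12 + a) (k(a) = (a - 4*(1 - 4))*(a + 1) = (a - 4*(-3))*(1 + a) = (a + 12)*(1 + a) = (12 + a)*(1 + a) = (1 + a)*(12 + a))
P(p, j) = 1
√(W(-74) + P(f(k(-3)), 182)) = √(-341 + 1) = √(-340) = 2*I*√85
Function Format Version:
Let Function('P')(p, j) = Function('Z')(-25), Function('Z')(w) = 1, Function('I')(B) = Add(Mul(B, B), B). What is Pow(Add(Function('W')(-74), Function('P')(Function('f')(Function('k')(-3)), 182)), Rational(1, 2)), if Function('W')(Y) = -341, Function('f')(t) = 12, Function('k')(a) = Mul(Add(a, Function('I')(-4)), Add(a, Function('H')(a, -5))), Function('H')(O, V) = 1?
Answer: Mul(2, I, Pow(85, Rational(1, 2))) ≈ Mul(18.439, I)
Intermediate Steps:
Function('I')(B) = Add(B, Pow(B, 2)) (Function('I')(B) = Add(Pow(B, 2), B) = Add(B, Pow(B, 2)))
Function('k')(a) = Mul(Add(1, a), Add(12, a)) (Function('k')(a) = Mul(Add(a, Mul(-4, Add(1, -4))), Add(a, 1)) = Mul(Add(a, Mul(-4, -3)), Add(1, a)) = Mul(Add(a, 12), Add(1, a)) = Mul(Add(12, a), Add(1, a)) = Mul(Add(1, a), Add(12, a)))
Function('P')(p, j) = 1
Pow(Add(Function('W')(-74), Function('P')(Function('f')(Function('k')(-3)), 182)), Rational(1, 2)) = Pow(Add(-341, 1), Rational(1, 2)) = Pow(-340, Rational(1, 2)) = Mul(2, I, Pow(85, Rational(1, 2)))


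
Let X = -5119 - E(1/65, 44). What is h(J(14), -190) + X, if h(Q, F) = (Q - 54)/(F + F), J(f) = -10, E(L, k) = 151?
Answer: -500634/95 ≈ -5269.8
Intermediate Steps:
h(Q, F) = (-54 + Q)/(2*F) (h(Q, F) = (-54 + Q)/((2*F)) = (-54 + Q)*(1/(2*F)) = (-54 + Q)/(2*F))
X = -5270 (X = -5119 - 1*151 = -5119 - 151 = -5270)
h(J(14), -190) + X = (1/2)*(-54 - 10)/(-190) - 5270 = (1/2)*(-1/190)*(-64) - 5270 = 16/95 - 5270 = -500634/95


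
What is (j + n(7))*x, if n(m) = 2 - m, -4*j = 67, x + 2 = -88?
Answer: 3915/2 ≈ 1957.5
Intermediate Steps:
x = -90 (x = -2 - 88 = -90)
j = -67/4 (j = -1/4*67 = -67/4 ≈ -16.750)
(j + n(7))*x = (-67/4 + (2 - 1*7))*(-90) = (-67/4 + (2 - 7))*(-90) = (-67/4 - 5)*(-90) = -87/4*(-90) = 3915/2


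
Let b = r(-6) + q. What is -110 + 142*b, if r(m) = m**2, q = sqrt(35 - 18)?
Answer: 5002 + 142*sqrt(17) ≈ 5587.5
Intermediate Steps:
q = sqrt(17) ≈ 4.1231
b = 36 + sqrt(17) (b = (-6)**2 + sqrt(17) = 36 + sqrt(17) ≈ 40.123)
-110 + 142*b = -110 + 142*(36 + sqrt(17)) = -110 + (5112 + 142*sqrt(17)) = 5002 + 142*sqrt(17)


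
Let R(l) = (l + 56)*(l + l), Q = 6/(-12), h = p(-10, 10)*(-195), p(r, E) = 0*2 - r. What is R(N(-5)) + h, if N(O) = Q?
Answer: -4011/2 ≈ -2005.5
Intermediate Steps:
p(r, E) = -r (p(r, E) = 0 - r = -r)
h = -1950 (h = -1*(-10)*(-195) = 10*(-195) = -1950)
Q = -1/2 (Q = 6*(-1/12) = -1/2 ≈ -0.50000)
N(O) = -1/2
R(l) = 2*l*(56 + l) (R(l) = (56 + l)*(2*l) = 2*l*(56 + l))
R(N(-5)) + h = 2*(-1/2)*(56 - 1/2) - 1950 = 2*(-1/2)*(111/2) - 1950 = -111/2 - 1950 = -4011/2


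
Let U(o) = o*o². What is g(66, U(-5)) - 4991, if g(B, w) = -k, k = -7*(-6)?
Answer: -5033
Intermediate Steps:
k = 42
U(o) = o³
g(B, w) = -42 (g(B, w) = -1*42 = -42)
g(66, U(-5)) - 4991 = -42 - 4991 = -5033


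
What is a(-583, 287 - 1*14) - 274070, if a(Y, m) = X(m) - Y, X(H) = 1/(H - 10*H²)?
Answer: -203752464280/745017 ≈ -2.7349e+5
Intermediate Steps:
a(Y, m) = -Y - 1/(m*(-1 + 10*m)) (a(Y, m) = -1/(m*(-1 + 10*m)) - Y = -Y - 1/(m*(-1 + 10*m)))
a(-583, 287 - 1*14) - 274070 = (-1 - 1*(-583)*(287 - 1*14)*(-1 + 10*(287 - 1*14)))/((287 - 1*14)*(-1 + 10*(287 - 1*14))) - 274070 = (-1 - 1*(-583)*(287 - 14)*(-1 + 10*(287 - 14)))/((287 - 14)*(-1 + 10*(287 - 14))) - 274070 = (-1 - 1*(-583)*273*(-1 + 10*273))/(273*(-1 + 10*273)) - 274070 = (-1 - 1*(-583)*273*(-1 + 2730))/(273*(-1 + 2730)) - 274070 = (1/273)*(-1 - 1*(-583)*273*2729)/2729 - 274070 = (1/273)*(1/2729)*(-1 + 434344911) - 274070 = (1/273)*(1/2729)*434344910 - 274070 = 434344910/745017 - 274070 = -203752464280/745017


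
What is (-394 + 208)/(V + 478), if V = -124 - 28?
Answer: -93/163 ≈ -0.57055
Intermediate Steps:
V = -152
(-394 + 208)/(V + 478) = (-394 + 208)/(-152 + 478) = -186/326 = -186*1/326 = -93/163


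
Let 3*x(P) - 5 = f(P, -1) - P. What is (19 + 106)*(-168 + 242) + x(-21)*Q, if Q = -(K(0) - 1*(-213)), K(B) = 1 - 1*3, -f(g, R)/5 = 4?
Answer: 8828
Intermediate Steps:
f(g, R) = -20 (f(g, R) = -5*4 = -20)
x(P) = -5 - P/3 (x(P) = 5/3 + (-20 - P)/3 = 5/3 + (-20/3 - P/3) = -5 - P/3)
K(B) = -2 (K(B) = 1 - 3 = -2)
Q = -211 (Q = -(-2 - 1*(-213)) = -(-2 + 213) = -1*211 = -211)
(19 + 106)*(-168 + 242) + x(-21)*Q = (19 + 106)*(-168 + 242) + (-5 - ⅓*(-21))*(-211) = 125*74 + (-5 + 7)*(-211) = 9250 + 2*(-211) = 9250 - 422 = 8828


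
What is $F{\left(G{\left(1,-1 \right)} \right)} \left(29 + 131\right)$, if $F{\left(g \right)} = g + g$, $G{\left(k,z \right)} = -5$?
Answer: $-1600$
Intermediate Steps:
$F{\left(g \right)} = 2 g$
$F{\left(G{\left(1,-1 \right)} \right)} \left(29 + 131\right) = 2 \left(-5\right) \left(29 + 131\right) = \left(-10\right) 160 = -1600$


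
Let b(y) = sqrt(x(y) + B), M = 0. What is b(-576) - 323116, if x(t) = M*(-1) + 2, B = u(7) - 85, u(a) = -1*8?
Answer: -323116 + I*sqrt(91) ≈ -3.2312e+5 + 9.5394*I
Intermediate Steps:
u(a) = -8
B = -93 (B = -8 - 85 = -93)
x(t) = 2 (x(t) = 0*(-1) + 2 = 0 + 2 = 2)
b(y) = I*sqrt(91) (b(y) = sqrt(2 - 93) = sqrt(-91) = I*sqrt(91))
b(-576) - 323116 = I*sqrt(91) - 323116 = -323116 + I*sqrt(91)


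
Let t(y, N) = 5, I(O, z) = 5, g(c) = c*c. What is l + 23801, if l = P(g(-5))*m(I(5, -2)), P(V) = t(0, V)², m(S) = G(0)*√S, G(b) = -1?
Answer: 23801 - 25*√5 ≈ 23745.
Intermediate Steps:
g(c) = c²
m(S) = -√S
P(V) = 25 (P(V) = 5² = 25)
l = -25*√5 (l = 25*(-√5) = -25*√5 ≈ -55.902)
l + 23801 = -25*√5 + 23801 = 23801 - 25*√5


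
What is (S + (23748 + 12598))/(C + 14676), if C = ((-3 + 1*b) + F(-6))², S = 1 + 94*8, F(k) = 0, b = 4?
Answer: 37099/14677 ≈ 2.5277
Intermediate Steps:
S = 753 (S = 1 + 752 = 753)
C = 1 (C = ((-3 + 1*4) + 0)² = ((-3 + 4) + 0)² = (1 + 0)² = 1² = 1)
(S + (23748 + 12598))/(C + 14676) = (753 + (23748 + 12598))/(1 + 14676) = (753 + 36346)/14677 = 37099*(1/14677) = 37099/14677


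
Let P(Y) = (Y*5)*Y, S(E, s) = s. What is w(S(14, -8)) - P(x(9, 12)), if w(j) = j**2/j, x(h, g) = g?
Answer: -728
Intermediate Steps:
P(Y) = 5*Y**2 (P(Y) = (5*Y)*Y = 5*Y**2)
w(j) = j
w(S(14, -8)) - P(x(9, 12)) = -8 - 5*12**2 = -8 - 5*144 = -8 - 1*720 = -8 - 720 = -728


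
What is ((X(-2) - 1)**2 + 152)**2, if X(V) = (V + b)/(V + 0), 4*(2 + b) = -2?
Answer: 6036849/256 ≈ 23581.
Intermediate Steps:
b = -5/2 (b = -2 + (1/4)*(-2) = -2 - 1/2 = -5/2 ≈ -2.5000)
X(V) = (-5/2 + V)/V (X(V) = (V - 5/2)/(V + 0) = (-5/2 + V)/V)
((X(-2) - 1)**2 + 152)**2 = (((-5/2 - 2)/(-2) - 1)**2 + 152)**2 = ((-1/2*(-9/2) - 1)**2 + 152)**2 = ((9/4 - 1)**2 + 152)**2 = ((5/4)**2 + 152)**2 = (25/16 + 152)**2 = (2457/16)**2 = 6036849/256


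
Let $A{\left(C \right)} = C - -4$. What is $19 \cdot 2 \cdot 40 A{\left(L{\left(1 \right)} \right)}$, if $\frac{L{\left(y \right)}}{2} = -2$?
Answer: $0$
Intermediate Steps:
$L{\left(y \right)} = -4$ ($L{\left(y \right)} = 2 \left(-2\right) = -4$)
$A{\left(C \right)} = 4 + C$ ($A{\left(C \right)} = C + 4 = 4 + C$)
$19 \cdot 2 \cdot 40 A{\left(L{\left(1 \right)} \right)} = 19 \cdot 2 \cdot 40 \left(4 - 4\right) = 38 \cdot 40 \cdot 0 = 1520 \cdot 0 = 0$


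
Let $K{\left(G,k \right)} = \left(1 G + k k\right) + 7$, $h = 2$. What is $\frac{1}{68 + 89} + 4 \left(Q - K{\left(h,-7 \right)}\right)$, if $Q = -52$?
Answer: $- \frac{69079}{157} \approx -439.99$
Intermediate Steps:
$K{\left(G,k \right)} = 7 + G + k^{2}$ ($K{\left(G,k \right)} = \left(G + k^{2}\right) + 7 = 7 + G + k^{2}$)
$\frac{1}{68 + 89} + 4 \left(Q - K{\left(h,-7 \right)}\right) = \frac{1}{68 + 89} + 4 \left(-52 - \left(7 + 2 + \left(-7\right)^{2}\right)\right) = \frac{1}{157} + 4 \left(-52 - \left(7 + 2 + 49\right)\right) = \frac{1}{157} + 4 \left(-52 - 58\right) = \frac{1}{157} + 4 \left(-110\right) = \frac{1}{157} - 440 = - \frac{69079}{157}$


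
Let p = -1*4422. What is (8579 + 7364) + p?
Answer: 11521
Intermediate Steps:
p = -4422
(8579 + 7364) + p = (8579 + 7364) - 4422 = 15943 - 4422 = 11521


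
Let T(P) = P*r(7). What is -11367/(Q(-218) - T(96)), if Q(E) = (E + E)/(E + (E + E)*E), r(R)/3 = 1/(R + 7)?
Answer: 34612515/62654 ≈ 552.44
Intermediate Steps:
r(R) = 3/(7 + R) (r(R) = 3/(R + 7) = 3/(7 + R))
Q(E) = 2*E/(E + 2*E²) (Q(E) = (2*E)/(E + (2*E)*E) = (2*E)/(E + 2*E²) = 2*E/(E + 2*E²))
T(P) = 3*P/14 (T(P) = P*(3/(7 + 7)) = P*(3/14) = 3*P/14)
-11367/(Q(-218) - T(96)) = -11367/(2/(1 + 2*(-218)) - 3*96/14) = -11367/(2/(1 - 436) - 1*144/7) = -11367/(2/(-435) - 144/7) = -11367/(2*(-1/435) - 144/7) = -11367/(-2/435 - 144/7) = -11367/(-62654/3045) = -11367*(-3045/62654) = 34612515/62654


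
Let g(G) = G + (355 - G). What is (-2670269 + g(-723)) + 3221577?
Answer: 551663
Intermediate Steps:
g(G) = 355
(-2670269 + g(-723)) + 3221577 = (-2670269 + 355) + 3221577 = -2669914 + 3221577 = 551663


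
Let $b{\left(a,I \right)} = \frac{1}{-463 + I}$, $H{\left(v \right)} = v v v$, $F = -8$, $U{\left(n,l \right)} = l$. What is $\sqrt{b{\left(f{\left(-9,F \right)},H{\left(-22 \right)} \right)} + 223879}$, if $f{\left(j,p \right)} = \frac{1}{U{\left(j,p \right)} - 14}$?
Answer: $\frac{4 \sqrt{1727426870003}}{11111} \approx 473.16$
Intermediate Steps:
$H{\left(v \right)} = v^{3}$ ($H{\left(v \right)} = v^{2} v = v^{3}$)
$f{\left(j,p \right)} = \frac{1}{-14 + p}$ ($f{\left(j,p \right)} = \frac{1}{p - 14} = \frac{1}{-14 + p}$)
$\sqrt{b{\left(f{\left(-9,F \right)},H{\left(-22 \right)} \right)} + 223879} = \sqrt{\frac{1}{-463 + \left(-22\right)^{3}} + 223879} = \sqrt{\frac{1}{-463 - 10648} + 223879} = \sqrt{\frac{1}{-11111} + 223879} = \sqrt{- \frac{1}{11111} + 223879} = \sqrt{\frac{2487519568}{11111}} = \frac{4 \sqrt{1727426870003}}{11111}$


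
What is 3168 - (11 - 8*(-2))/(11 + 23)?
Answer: 107685/34 ≈ 3167.2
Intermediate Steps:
3168 - (11 - 8*(-2))/(11 + 23) = 3168 - (11 + 16)/34 = 3168 - 27/34 = 107685/34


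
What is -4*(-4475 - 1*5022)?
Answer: 37988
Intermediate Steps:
-4*(-4475 - 1*5022) = -4*(-4475 - 5022) = -4*(-9497) = 37988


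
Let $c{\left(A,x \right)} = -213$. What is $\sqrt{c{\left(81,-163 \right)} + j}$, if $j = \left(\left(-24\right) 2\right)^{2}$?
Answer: $\sqrt{2091} \approx 45.727$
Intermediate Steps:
$j = 2304$ ($j = \left(-48\right)^{2} = 2304$)
$\sqrt{c{\left(81,-163 \right)} + j} = \sqrt{-213 + 2304} = \sqrt{2091}$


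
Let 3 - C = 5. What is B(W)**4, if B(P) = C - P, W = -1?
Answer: 1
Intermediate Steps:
C = -2 (C = 3 - 1*5 = 3 - 5 = -2)
B(P) = -2 - P
B(W)**4 = (-2 - 1*(-1))**4 = (-2 + 1)**4 = (-1)**4 = 1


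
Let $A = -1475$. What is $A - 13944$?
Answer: $-15419$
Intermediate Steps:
$A - 13944 = -1475 - 13944 = -15419$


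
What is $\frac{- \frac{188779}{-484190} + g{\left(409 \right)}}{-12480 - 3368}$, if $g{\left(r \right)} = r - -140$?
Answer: $- \frac{266009089}{7673443120} \approx -0.034666$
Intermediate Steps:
$g{\left(r \right)} = 140 + r$ ($g{\left(r \right)} = r + 140 = 140 + r$)
$\frac{- \frac{188779}{-484190} + g{\left(409 \right)}}{-12480 - 3368} = \frac{- \frac{188779}{-484190} + \left(140 + 409\right)}{-12480 - 3368} = \frac{\left(-188779\right) \left(- \frac{1}{484190}\right) + 549}{-15848} = \left(\frac{188779}{484190} + 549\right) \left(- \frac{1}{15848}\right) = \frac{266009089}{484190} \left(- \frac{1}{15848}\right) = - \frac{266009089}{7673443120}$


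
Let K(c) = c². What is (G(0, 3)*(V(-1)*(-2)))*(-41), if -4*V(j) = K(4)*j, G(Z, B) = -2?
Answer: -656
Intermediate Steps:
V(j) = -4*j (V(j) = -4²*j/4 = -4*j)
(G(0, 3)*(V(-1)*(-2)))*(-41) = -2*(-4*(-1))*(-2)*(-41) = -8*(-2)*(-41) = -2*(-8)*(-41) = 16*(-41) = -656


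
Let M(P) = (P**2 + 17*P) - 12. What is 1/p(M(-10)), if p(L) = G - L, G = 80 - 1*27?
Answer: 1/135 ≈ 0.0074074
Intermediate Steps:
G = 53 (G = 80 - 27 = 53)
M(P) = -12 + P**2 + 17*P
p(L) = 53 - L
1/p(M(-10)) = 1/(53 - (-12 + (-10)**2 + 17*(-10))) = 1/(53 - (-12 + 100 - 170)) = 1/(53 - 1*(-82)) = 1/(53 + 82) = 1/135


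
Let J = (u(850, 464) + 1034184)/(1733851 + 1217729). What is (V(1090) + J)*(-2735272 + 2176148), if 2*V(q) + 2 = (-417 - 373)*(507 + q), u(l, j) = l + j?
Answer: 86752880934833914/245965 ≈ 3.5270e+11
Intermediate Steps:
u(l, j) = j + l
V(q) = -200266 - 395*q (V(q) = -1 + ((-417 - 373)*(507 + q))/2 = -1 + (-790*(507 + q))/2 = -1 + (-400530 - 790*q)/2 = -1 + (-200265 - 395*q) = -200266 - 395*q)
J = 172583/491930 (J = ((464 + 850) + 1034184)/(1733851 + 1217729) = (1314 + 1034184)/2951580 = 1035498*(1/2951580) = 172583/491930 ≈ 0.35083)
(V(1090) + J)*(-2735272 + 2176148) = ((-200266 - 395*1090) + 172583/491930)*(-2735272 + 2176148) = ((-200266 - 430550) + 172583/491930)*(-559124) = (-630816 + 172583/491930)*(-559124) = -310317142297/491930*(-559124) = 86752880934833914/245965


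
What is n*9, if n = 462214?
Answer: 4159926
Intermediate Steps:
n*9 = 462214*9 = 4159926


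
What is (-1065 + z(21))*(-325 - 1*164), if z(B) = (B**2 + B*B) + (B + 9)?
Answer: 74817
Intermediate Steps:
z(B) = 9 + B + 2*B**2 (z(B) = (B**2 + B**2) + (9 + B) = 2*B**2 + (9 + B) = 9 + B + 2*B**2)
(-1065 + z(21))*(-325 - 1*164) = (-1065 + (9 + 21 + 2*21**2))*(-325 - 1*164) = (-1065 + (9 + 21 + 2*441))*(-325 - 164) = (-1065 + (9 + 21 + 882))*(-489) = (-1065 + 912)*(-489) = -153*(-489) = 74817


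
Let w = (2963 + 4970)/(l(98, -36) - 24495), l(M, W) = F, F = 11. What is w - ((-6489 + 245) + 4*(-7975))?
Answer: 933909763/24484 ≈ 38144.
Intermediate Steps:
l(M, W) = 11
w = -7933/24484 (w = (2963 + 4970)/(11 - 24495) = 7933/(-24484) = 7933*(-1/24484) = -7933/24484 ≈ -0.32401)
w - ((-6489 + 245) + 4*(-7975)) = -7933/24484 - ((-6489 + 245) + 4*(-7975)) = -7933/24484 - (-6244 - 31900) = -7933/24484 - 1*(-38144) = -7933/24484 + 38144 = 933909763/24484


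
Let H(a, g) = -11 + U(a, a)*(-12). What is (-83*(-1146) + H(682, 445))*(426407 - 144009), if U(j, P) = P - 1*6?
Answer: 24567214010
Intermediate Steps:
U(j, P) = -6 + P (U(j, P) = P - 6 = -6 + P)
H(a, g) = 61 - 12*a (H(a, g) = -11 + (-6 + a)*(-12) = -11 + (72 - 12*a) = 61 - 12*a)
(-83*(-1146) + H(682, 445))*(426407 - 144009) = (-83*(-1146) + (61 - 12*682))*(426407 - 144009) = (95118 + (61 - 8184))*282398 = (95118 - 8123)*282398 = 86995*282398 = 24567214010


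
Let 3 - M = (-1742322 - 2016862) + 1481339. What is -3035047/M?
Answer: -3035047/2277848 ≈ -1.3324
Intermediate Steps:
M = 2277848 (M = 3 - ((-1742322 - 2016862) + 1481339) = 3 - (-3759184 + 1481339) = 3 - 1*(-2277845) = 3 + 2277845 = 2277848)
-3035047/M = -3035047/2277848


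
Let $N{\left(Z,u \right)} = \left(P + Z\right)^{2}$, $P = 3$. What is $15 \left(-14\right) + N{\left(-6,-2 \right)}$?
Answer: $-201$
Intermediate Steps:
$N{\left(Z,u \right)} = \left(3 + Z\right)^{2}$
$15 \left(-14\right) + N{\left(-6,-2 \right)} = 15 \left(-14\right) + \left(3 - 6\right)^{2} = -210 + \left(-3\right)^{2} = -210 + 9 = -201$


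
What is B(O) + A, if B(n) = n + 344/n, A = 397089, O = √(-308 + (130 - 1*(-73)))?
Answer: 397089 - 239*I*√105/105 ≈ 3.9709e+5 - 23.324*I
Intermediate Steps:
O = I*√105 (O = √(-308 + (130 + 73)) = √(-308 + 203) = √(-105) = I*√105 ≈ 10.247*I)
B(O) + A = (I*√105 + 344/((I*√105))) + 397089 = (I*√105 + 344*(-I*√105/105)) + 397089 = (I*√105 - 344*I*√105/105) + 397089 = -239*I*√105/105 + 397089 = 397089 - 239*I*√105/105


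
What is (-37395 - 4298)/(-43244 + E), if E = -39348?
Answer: 41693/82592 ≈ 0.50481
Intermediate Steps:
(-37395 - 4298)/(-43244 + E) = (-37395 - 4298)/(-43244 - 39348) = -41693/(-82592) = -41693*(-1/82592) = 41693/82592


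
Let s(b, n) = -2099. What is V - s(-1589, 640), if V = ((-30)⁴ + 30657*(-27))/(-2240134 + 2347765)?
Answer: 25099970/11959 ≈ 2098.8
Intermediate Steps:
V = -1971/11959 (V = (810000 - 827739)/107631 = -17739*1/107631 = -1971/11959 ≈ -0.16481)
V - s(-1589, 640) = -1971/11959 - 1*(-2099) = -1971/11959 + 2099 = 25099970/11959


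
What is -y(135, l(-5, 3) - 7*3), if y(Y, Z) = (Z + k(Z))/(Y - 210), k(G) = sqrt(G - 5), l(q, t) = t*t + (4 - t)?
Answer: -11/75 + 4*I/75 ≈ -0.14667 + 0.053333*I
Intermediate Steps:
l(q, t) = 4 + t**2 - t (l(q, t) = t**2 + (4 - t) = 4 + t**2 - t)
k(G) = sqrt(-5 + G)
y(Y, Z) = (Z + sqrt(-5 + Z))/(-210 + Y) (y(Y, Z) = (Z + sqrt(-5 + Z))/(Y - 210) = (Z + sqrt(-5 + Z))/(-210 + Y))
-y(135, l(-5, 3) - 7*3) = -(((4 + 3**2 - 1*3) - 7*3) + sqrt(-5 + ((4 + 3**2 - 1*3) - 7*3)))/(-210 + 135) = -(((4 + 9 - 3) - 21) + sqrt(-5 + ((4 + 9 - 3) - 21)))/(-75) = -(-1)*((10 - 21) + sqrt(-5 + (10 - 21)))/75 = -(-1)*(-11 + sqrt(-5 - 11))/75 = -(-1)*(-11 + sqrt(-16))/75 = -(-1)*(-11 + 4*I)/75 = -(11/75 - 4*I/75) = -11/75 + 4*I/75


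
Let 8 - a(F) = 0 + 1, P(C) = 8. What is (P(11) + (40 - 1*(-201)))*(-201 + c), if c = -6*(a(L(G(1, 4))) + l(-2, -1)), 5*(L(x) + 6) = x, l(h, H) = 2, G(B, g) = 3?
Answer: -63495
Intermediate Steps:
L(x) = -6 + x/5
a(F) = 7 (a(F) = 8 - (0 + 1) = 8 - 1*1 = 8 - 1 = 7)
c = -54 (c = -6*(7 + 2) = -6*9 = -54)
(P(11) + (40 - 1*(-201)))*(-201 + c) = (8 + (40 - 1*(-201)))*(-201 - 54) = (8 + (40 + 201))*(-255) = (8 + 241)*(-255) = 249*(-255) = -63495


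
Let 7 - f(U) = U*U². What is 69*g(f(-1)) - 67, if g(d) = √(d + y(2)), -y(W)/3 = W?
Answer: -67 + 69*√2 ≈ 30.581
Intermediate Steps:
f(U) = 7 - U³ (f(U) = 7 - U*U² = 7 - U³)
y(W) = -3*W
g(d) = √(-6 + d) (g(d) = √(d - 3*2) = √(d - 6) = √(-6 + d))
69*g(f(-1)) - 67 = 69*√(-6 + (7 - 1*(-1)³)) - 67 = 69*√(-6 + (7 - 1*(-1))) - 67 = 69*√(-6 + (7 + 1)) - 67 = 69*√(-6 + 8) - 67 = 69*√2 - 67 = -67 + 69*√2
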